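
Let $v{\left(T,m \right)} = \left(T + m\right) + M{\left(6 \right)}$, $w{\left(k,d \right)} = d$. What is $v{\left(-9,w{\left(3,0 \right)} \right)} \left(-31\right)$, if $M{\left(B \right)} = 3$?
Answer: $186$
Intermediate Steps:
$v{\left(T,m \right)} = 3 + T + m$ ($v{\left(T,m \right)} = \left(T + m\right) + 3 = 3 + T + m$)
$v{\left(-9,w{\left(3,0 \right)} \right)} \left(-31\right) = \left(3 - 9 + 0\right) \left(-31\right) = \left(-6\right) \left(-31\right) = 186$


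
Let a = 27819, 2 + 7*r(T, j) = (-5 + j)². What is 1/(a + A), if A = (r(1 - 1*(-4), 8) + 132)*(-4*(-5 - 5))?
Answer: 1/33139 ≈ 3.0176e-5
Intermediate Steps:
r(T, j) = -2/7 + (-5 + j)²/7
A = 5320 (A = ((-2/7 + (-5 + 8)²/7) + 132)*(-4*(-5 - 5)) = ((-2/7 + (⅐)*3²) + 132)*(-4*(-10)) = ((-2/7 + (⅐)*9) + 132)*40 = ((-2/7 + 9/7) + 132)*40 = (1 + 132)*40 = 133*40 = 5320)
1/(a + A) = 1/(27819 + 5320) = 1/33139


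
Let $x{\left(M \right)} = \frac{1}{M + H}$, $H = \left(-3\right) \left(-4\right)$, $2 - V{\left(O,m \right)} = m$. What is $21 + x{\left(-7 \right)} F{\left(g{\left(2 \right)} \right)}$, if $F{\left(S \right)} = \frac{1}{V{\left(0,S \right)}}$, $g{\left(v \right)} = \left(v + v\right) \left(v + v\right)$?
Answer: $\frac{1469}{70} \approx 20.986$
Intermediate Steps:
$V{\left(O,m \right)} = 2 - m$
$H = 12$
$g{\left(v \right)} = 4 v^{2}$ ($g{\left(v \right)} = 2 v 2 v = 4 v^{2}$)
$F{\left(S \right)} = \frac{1}{2 - S}$
$x{\left(M \right)} = \frac{1}{12 + M}$ ($x{\left(M \right)} = \frac{1}{M + 12} = \frac{1}{12 + M}$)
$21 + x{\left(-7 \right)} F{\left(g{\left(2 \right)} \right)} = 21 + \frac{\left(-1\right) \frac{1}{-2 + 4 \cdot 2^{2}}}{12 - 7} = 21 + \frac{\left(-1\right) \frac{1}{-2 + 4 \cdot 4}}{5} = 21 + \frac{\left(-1\right) \frac{1}{-2 + 16}}{5} = 21 + \frac{\left(-1\right) \frac{1}{14}}{5} = 21 + \frac{1}{5} \left(- \frac{1}{14}\right) = 21 - \frac{1}{70} = \frac{1469}{70}$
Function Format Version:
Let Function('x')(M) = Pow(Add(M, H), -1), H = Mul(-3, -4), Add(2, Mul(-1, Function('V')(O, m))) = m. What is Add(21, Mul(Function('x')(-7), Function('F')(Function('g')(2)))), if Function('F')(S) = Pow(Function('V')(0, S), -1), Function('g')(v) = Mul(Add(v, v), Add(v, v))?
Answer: Rational(1469, 70) ≈ 20.986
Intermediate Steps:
Function('V')(O, m) = Add(2, Mul(-1, m))
H = 12
Function('g')(v) = Mul(4, Pow(v, 2)) (Function('g')(v) = Mul(Mul(2, v), Mul(2, v)) = Mul(4, Pow(v, 2)))
Function('F')(S) = Pow(Add(2, Mul(-1, S)), -1)
Function('x')(M) = Pow(Add(12, M), -1) (Function('x')(M) = Pow(Add(M, 12), -1) = Pow(Add(12, M), -1))
Add(21, Mul(Function('x')(-7), Function('F')(Function('g')(2)))) = Add(21, Mul(Pow(Add(12, -7), -1), Mul(-1, Pow(Add(-2, Mul(4, Pow(2, 2))), -1)))) = Add(21, Mul(Pow(5, -1), Mul(-1, Pow(Add(-2, Mul(4, 4)), -1)))) = Add(21, Mul(Rational(1, 5), Mul(-1, Pow(Add(-2, 16), -1)))) = Add(21, Mul(Rational(1, 5), Mul(-1, Pow(14, -1)))) = Add(21, Mul(Rational(1, 5), Mul(-1, Rational(1, 14)))) = Add(21, Mul(Rational(1, 5), Rational(-1, 14))) = Add(21, Rational(-1, 70)) = Rational(1469, 70)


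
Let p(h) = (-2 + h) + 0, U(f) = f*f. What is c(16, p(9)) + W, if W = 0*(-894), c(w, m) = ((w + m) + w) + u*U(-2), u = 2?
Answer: 47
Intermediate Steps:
U(f) = f²
p(h) = -2 + h
c(w, m) = 8 + m + 2*w (c(w, m) = ((w + m) + w) + 2*(-2)² = ((m + w) + w) + 2*4 = (m + 2*w) + 8 = 8 + m + 2*w)
W = 0
c(16, p(9)) + W = (8 + (-2 + 9) + 2*16) + 0 = (8 + 7 + 32) + 0 = 47 + 0 = 47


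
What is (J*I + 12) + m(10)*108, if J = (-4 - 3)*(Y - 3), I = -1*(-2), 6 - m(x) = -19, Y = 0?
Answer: 2754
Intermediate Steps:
m(x) = 25 (m(x) = 6 - 1*(-19) = 6 + 19 = 25)
I = 2
J = 21 (J = (-4 - 3)*(0 - 3) = -7*(-3) = 21)
(J*I + 12) + m(10)*108 = (21*2 + 12) + 25*108 = (42 + 12) + 2700 = 54 + 2700 = 2754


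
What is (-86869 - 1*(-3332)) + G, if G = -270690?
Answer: -354227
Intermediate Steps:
(-86869 - 1*(-3332)) + G = (-86869 - 1*(-3332)) - 270690 = (-86869 + 3332) - 270690 = -83537 - 270690 = -354227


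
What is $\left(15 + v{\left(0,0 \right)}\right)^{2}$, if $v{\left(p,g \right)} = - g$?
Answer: $225$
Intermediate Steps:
$\left(15 + v{\left(0,0 \right)}\right)^{2} = \left(15 - 0\right)^{2} = \left(15 + 0\right)^{2} = 15^{2} = 225$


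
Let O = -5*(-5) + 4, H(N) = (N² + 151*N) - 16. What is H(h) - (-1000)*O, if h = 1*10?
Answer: 30594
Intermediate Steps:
h = 10
H(N) = -16 + N² + 151*N
O = 29 (O = 25 + 4 = 29)
H(h) - (-1000)*O = (-16 + 10² + 151*10) - (-1000)*29 = (-16 + 100 + 1510) - 1*(-29000) = 1594 + 29000 = 30594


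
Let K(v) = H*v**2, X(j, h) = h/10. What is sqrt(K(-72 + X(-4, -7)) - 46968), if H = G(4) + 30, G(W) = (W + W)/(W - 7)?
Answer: sqrt(87746934)/30 ≈ 312.24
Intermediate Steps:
X(j, h) = h/10 (X(j, h) = h*(1/10) = h/10)
G(W) = 2*W/(-7 + W) (G(W) = (2*W)/(-7 + W) = 2*W/(-7 + W))
H = 82/3 (H = 2*4/(-7 + 4) + 30 = 2*4/(-3) + 30 = 2*4*(-1/3) + 30 = -8/3 + 30 = 82/3 ≈ 27.333)
K(v) = 82*v**2/3
sqrt(K(-72 + X(-4, -7)) - 46968) = sqrt(82*(-72 + (1/10)*(-7))**2/3 - 46968) = sqrt(82*(-72 - 7/10)**2/3 - 46968) = sqrt(82*(-727/10)**2/3 - 46968) = sqrt((82/3)*(528529/100) - 46968) = sqrt(21669689/150 - 46968) = sqrt(14624489/150) = sqrt(87746934)/30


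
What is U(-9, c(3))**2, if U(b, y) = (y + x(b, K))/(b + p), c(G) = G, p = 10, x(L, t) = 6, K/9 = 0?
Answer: 81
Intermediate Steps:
K = 0 (K = 9*0 = 0)
U(b, y) = (6 + y)/(10 + b) (U(b, y) = (y + 6)/(b + 10) = (6 + y)/(10 + b))
U(-9, c(3))**2 = ((6 + 3)/(10 - 9))**2 = (9/1)**2 = (1*9)**2 = 9**2 = 81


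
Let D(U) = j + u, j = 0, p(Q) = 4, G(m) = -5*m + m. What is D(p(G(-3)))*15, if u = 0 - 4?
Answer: -60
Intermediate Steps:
G(m) = -4*m
u = -4
D(U) = -4 (D(U) = 0 - 4 = -4)
D(p(G(-3)))*15 = -4*15 = -60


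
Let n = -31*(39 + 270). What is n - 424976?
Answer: -434555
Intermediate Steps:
n = -9579 (n = -31*309 = -9579)
n - 424976 = -9579 - 424976 = -434555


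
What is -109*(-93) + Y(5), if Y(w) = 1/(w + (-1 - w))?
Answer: 10136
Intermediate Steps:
Y(w) = -1 (Y(w) = 1/(-1) = -1)
-109*(-93) + Y(5) = -109*(-93) - 1 = 10137 - 1 = 10136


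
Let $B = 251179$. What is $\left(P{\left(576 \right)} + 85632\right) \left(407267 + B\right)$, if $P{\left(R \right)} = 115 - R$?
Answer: $56080504266$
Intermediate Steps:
$\left(P{\left(576 \right)} + 85632\right) \left(407267 + B\right) = \left(\left(115 - 576\right) + 85632\right) \left(407267 + 251179\right) = \left(\left(115 - 576\right) + 85632\right) 658446 = \left(-461 + 85632\right) 658446 = 85171 \cdot 658446 = 56080504266$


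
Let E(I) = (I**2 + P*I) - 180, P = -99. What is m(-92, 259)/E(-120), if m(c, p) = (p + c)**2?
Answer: 27889/26100 ≈ 1.0685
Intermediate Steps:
E(I) = -180 + I**2 - 99*I (E(I) = (I**2 - 99*I) - 180 = -180 + I**2 - 99*I)
m(c, p) = (c + p)**2
m(-92, 259)/E(-120) = (-92 + 259)**2/(-180 + (-120)**2 - 99*(-120)) = 167**2/(-180 + 14400 + 11880) = 27889/26100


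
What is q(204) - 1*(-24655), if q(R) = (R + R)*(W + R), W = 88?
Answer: 143791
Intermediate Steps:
q(R) = 2*R*(88 + R) (q(R) = (R + R)*(88 + R) = (2*R)*(88 + R) = 2*R*(88 + R))
q(204) - 1*(-24655) = 2*204*(88 + 204) - 1*(-24655) = 2*204*292 + 24655 = 119136 + 24655 = 143791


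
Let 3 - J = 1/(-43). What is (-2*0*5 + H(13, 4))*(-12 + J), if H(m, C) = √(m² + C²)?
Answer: -386*√185/43 ≈ -122.10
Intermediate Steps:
J = 130/43 (J = 3 - 1/(-43) = 3 - 1*(-1/43) = 3 + 1/43 = 130/43 ≈ 3.0233)
H(m, C) = √(C² + m²)
(-2*0*5 + H(13, 4))*(-12 + J) = (-2*0*5 + √(4² + 13²))*(-12 + 130/43) = (0*5 + √(16 + 169))*(-386/43) = (0 + √185)*(-386/43) = √185*(-386/43) = -386*√185/43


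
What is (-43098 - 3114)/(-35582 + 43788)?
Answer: -23106/4103 ≈ -5.6315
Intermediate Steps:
(-43098 - 3114)/(-35582 + 43788) = -46212/8206 = -46212*1/8206 = -23106/4103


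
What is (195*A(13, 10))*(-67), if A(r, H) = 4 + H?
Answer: -182910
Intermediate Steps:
(195*A(13, 10))*(-67) = (195*(4 + 10))*(-67) = (195*14)*(-67) = 2730*(-67) = -182910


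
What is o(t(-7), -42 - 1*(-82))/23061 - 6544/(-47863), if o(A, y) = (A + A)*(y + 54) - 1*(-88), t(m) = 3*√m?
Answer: 155123128/1103768643 + 188*I*√7/7687 ≈ 0.14054 + 0.064707*I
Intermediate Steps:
o(A, y) = 88 + 2*A*(54 + y) (o(A, y) = (2*A)*(54 + y) + 88 = 2*A*(54 + y) + 88 = 88 + 2*A*(54 + y))
o(t(-7), -42 - 1*(-82))/23061 - 6544/(-47863) = (88 + 108*(3*√(-7)) + 2*(3*√(-7))*(-42 - 1*(-82)))/23061 - 6544/(-47863) = (88 + 108*(3*(I*√7)) + 2*(3*(I*√7))*(-42 + 82))*(1/23061) - 6544*(-1/47863) = (88 + 108*(3*I*√7) + 2*(3*I*√7)*40)*(1/23061) + 6544/47863 = (88 + 324*I*√7 + 240*I*√7)*(1/23061) + 6544/47863 = (88 + 564*I*√7)*(1/23061) + 6544/47863 = (88/23061 + 188*I*√7/7687) + 6544/47863 = 155123128/1103768643 + 188*I*√7/7687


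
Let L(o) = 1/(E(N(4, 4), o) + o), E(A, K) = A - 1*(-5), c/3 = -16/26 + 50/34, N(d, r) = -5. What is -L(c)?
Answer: -221/567 ≈ -0.38977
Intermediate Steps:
c = 567/221 (c = 3*(-16/26 + 50/34) = 3*(-16*1/26 + 50*(1/34)) = 3*(-8/13 + 25/17) = 3*(189/221) = 567/221 ≈ 2.5656)
E(A, K) = 5 + A (E(A, K) = A + 5 = 5 + A)
L(o) = 1/o (L(o) = 1/((5 - 5) + o) = 1/(0 + o) = 1/o)
-L(c) = -1/567/221 = -1*221/567 = -221/567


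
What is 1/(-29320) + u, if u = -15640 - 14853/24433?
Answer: -11204549272793/716375560 ≈ -15641.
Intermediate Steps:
u = -382146973/24433 (u = -15640 - 14853*1/24433 = -15640 - 14853/24433 = -382146973/24433 ≈ -15641.)
1/(-29320) + u = 1/(-29320) - 382146973/24433 = -1/29320 - 382146973/24433 = -11204549272793/716375560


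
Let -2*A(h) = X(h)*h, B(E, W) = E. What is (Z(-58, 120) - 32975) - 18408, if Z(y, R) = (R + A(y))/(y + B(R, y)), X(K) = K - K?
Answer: -1592813/31 ≈ -51381.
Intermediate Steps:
X(K) = 0
A(h) = 0 (A(h) = -0*h = -½*0 = 0)
Z(y, R) = R/(R + y) (Z(y, R) = (R + 0)/(y + R) = R/(R + y))
(Z(-58, 120) - 32975) - 18408 = (120/(120 - 58) - 32975) - 18408 = (120/62 - 32975) - 18408 = (120*(1/62) - 32975) - 18408 = (60/31 - 32975) - 18408 = -1022165/31 - 18408 = -1592813/31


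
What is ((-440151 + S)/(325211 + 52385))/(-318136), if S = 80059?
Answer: 90023/30031720264 ≈ 2.9976e-6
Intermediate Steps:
((-440151 + S)/(325211 + 52385))/(-318136) = ((-440151 + 80059)/(325211 + 52385))/(-318136) = -360092/377596*(-1/318136) = -360092*1/377596*(-1/318136) = -90023/94399*(-1/318136) = 90023/30031720264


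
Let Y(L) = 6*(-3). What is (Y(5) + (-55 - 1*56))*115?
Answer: -14835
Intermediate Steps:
Y(L) = -18
(Y(5) + (-55 - 1*56))*115 = (-18 + (-55 - 1*56))*115 = (-18 + (-55 - 56))*115 = (-18 - 111)*115 = -129*115 = -14835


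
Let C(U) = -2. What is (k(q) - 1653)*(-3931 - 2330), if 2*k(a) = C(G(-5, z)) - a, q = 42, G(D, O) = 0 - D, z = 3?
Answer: 10487175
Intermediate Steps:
G(D, O) = -D
k(a) = -1 - a/2 (k(a) = (-2 - a)/2 = -1 - a/2)
(k(q) - 1653)*(-3931 - 2330) = ((-1 - 1/2*42) - 1653)*(-3931 - 2330) = ((-1 - 21) - 1653)*(-6261) = (-22 - 1653)*(-6261) = -1675*(-6261) = 10487175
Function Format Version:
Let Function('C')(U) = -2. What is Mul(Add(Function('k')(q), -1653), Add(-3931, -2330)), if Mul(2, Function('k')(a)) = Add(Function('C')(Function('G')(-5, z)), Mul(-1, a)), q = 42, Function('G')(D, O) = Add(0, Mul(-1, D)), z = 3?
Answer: 10487175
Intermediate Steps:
Function('G')(D, O) = Mul(-1, D)
Function('k')(a) = Add(-1, Mul(Rational(-1, 2), a)) (Function('k')(a) = Mul(Rational(1, 2), Add(-2, Mul(-1, a))) = Add(-1, Mul(Rational(-1, 2), a)))
Mul(Add(Function('k')(q), -1653), Add(-3931, -2330)) = Mul(Add(Add(-1, Mul(Rational(-1, 2), 42)), -1653), Add(-3931, -2330)) = Mul(Add(Add(-1, -21), -1653), -6261) = Mul(Add(-22, -1653), -6261) = Mul(-1675, -6261) = 10487175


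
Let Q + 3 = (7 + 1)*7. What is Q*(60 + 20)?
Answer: 4240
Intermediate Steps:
Q = 53 (Q = -3 + (7 + 1)*7 = -3 + 8*7 = -3 + 56 = 53)
Q*(60 + 20) = 53*(60 + 20) = 53*80 = 4240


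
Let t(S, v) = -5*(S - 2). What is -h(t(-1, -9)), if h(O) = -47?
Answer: 47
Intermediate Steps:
t(S, v) = 10 - 5*S (t(S, v) = -5*(-2 + S) = 10 - 5*S)
-h(t(-1, -9)) = -1*(-47) = 47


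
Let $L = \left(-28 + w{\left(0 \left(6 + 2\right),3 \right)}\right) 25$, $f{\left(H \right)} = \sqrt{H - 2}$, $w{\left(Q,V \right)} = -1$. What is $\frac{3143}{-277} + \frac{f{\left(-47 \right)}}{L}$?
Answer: $- \frac{3143}{277} - \frac{7 i}{725} \approx -11.347 - 0.0096552 i$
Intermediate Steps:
$f{\left(H \right)} = \sqrt{-2 + H}$
$L = -725$ ($L = \left(-28 - 1\right) 25 = \left(-29\right) 25 = -725$)
$\frac{3143}{-277} + \frac{f{\left(-47 \right)}}{L} = \frac{3143}{-277} + \frac{\sqrt{-2 - 47}}{-725} = 3143 \left(- \frac{1}{277}\right) + \sqrt{-49} \left(- \frac{1}{725}\right) = - \frac{3143}{277} + 7 i \left(- \frac{1}{725}\right) = - \frac{3143}{277} - \frac{7 i}{725}$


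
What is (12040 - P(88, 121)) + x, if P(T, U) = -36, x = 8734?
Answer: 20810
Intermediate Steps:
(12040 - P(88, 121)) + x = (12040 - 1*(-36)) + 8734 = (12040 + 36) + 8734 = 12076 + 8734 = 20810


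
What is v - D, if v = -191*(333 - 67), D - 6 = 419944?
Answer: -470756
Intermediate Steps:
D = 419950 (D = 6 + 419944 = 419950)
v = -50806 (v = -191*266 = -50806)
v - D = -50806 - 1*419950 = -50806 - 419950 = -470756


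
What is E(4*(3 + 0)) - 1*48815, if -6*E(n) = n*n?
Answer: -48839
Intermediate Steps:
E(n) = -n**2/6 (E(n) = -n*n/6 = -n**2/6)
E(4*(3 + 0)) - 1*48815 = -16*(3 + 0)**2/6 - 1*48815 = -(4*3)**2/6 - 48815 = -1/6*12**2 - 48815 = -1/6*144 - 48815 = -24 - 48815 = -48839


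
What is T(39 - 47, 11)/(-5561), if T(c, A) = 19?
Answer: -19/5561 ≈ -0.0034166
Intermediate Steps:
T(39 - 47, 11)/(-5561) = 19/(-5561) = 19*(-1/5561) = -19/5561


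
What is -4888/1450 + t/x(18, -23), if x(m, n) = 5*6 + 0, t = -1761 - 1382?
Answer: -470399/4350 ≈ -108.14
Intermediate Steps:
t = -3143
x(m, n) = 30 (x(m, n) = 30 + 0 = 30)
-4888/1450 + t/x(18, -23) = -4888/1450 - 3143/30 = -4888*1/1450 - 3143*1/30 = -2444/725 - 3143/30 = -470399/4350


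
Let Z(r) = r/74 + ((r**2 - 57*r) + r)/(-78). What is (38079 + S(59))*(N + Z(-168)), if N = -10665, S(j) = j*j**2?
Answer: -1305670366618/481 ≈ -2.7145e+9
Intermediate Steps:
S(j) = j**3
Z(r) = -r**2/78 + 2111*r/2886 (Z(r) = r*(1/74) + (r**2 - 56*r)*(-1/78) = r/74 + (-r**2/78 + 28*r/39) = -r**2/78 + 2111*r/2886)
(38079 + S(59))*(N + Z(-168)) = (38079 + 59**3)*(-10665 + (1/2886)*(-168)*(2111 - 37*(-168))) = (38079 + 205379)*(-10665 + (1/2886)*(-168)*(2111 + 6216)) = 243458*(-10665 + (1/2886)*(-168)*8327) = 243458*(-10665 - 233156/481) = 243458*(-5363021/481) = -1305670366618/481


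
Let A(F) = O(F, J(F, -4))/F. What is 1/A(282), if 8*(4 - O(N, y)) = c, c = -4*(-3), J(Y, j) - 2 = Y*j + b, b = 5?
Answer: 564/5 ≈ 112.80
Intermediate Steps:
J(Y, j) = 7 + Y*j (J(Y, j) = 2 + (Y*j + 5) = 2 + (5 + Y*j) = 7 + Y*j)
c = 12
O(N, y) = 5/2 (O(N, y) = 4 - ⅛*12 = 4 - 3/2 = 5/2)
A(F) = 5/(2*F)
1/A(282) = 1/((5/2)/282) = 1/((5/2)*(1/282)) = 1/(5/564) = 564/5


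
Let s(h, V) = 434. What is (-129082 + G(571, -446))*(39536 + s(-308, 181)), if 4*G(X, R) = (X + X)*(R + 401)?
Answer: -5672922115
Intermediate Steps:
G(X, R) = X*(401 + R)/2 (G(X, R) = ((X + X)*(R + 401))/4 = ((2*X)*(401 + R))/4 = (2*X*(401 + R))/4 = X*(401 + R)/2)
(-129082 + G(571, -446))*(39536 + s(-308, 181)) = (-129082 + (½)*571*(401 - 446))*(39536 + 434) = (-129082 + (½)*571*(-45))*39970 = (-129082 - 25695/2)*39970 = -283859/2*39970 = -5672922115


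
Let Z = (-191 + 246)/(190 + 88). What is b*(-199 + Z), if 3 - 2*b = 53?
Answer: 1381675/278 ≈ 4970.1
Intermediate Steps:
b = -25 (b = 3/2 - ½*53 = 3/2 - 53/2 = -25)
Z = 55/278 ≈ 0.19784
b*(-199 + Z) = -25*(-199 + 55/278) = -25*(-55267/278) = 1381675/278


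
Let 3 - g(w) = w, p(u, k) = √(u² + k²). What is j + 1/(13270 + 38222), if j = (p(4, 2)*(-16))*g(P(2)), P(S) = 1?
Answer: 1/51492 - 64*√5 ≈ -143.11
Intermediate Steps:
p(u, k) = √(k² + u²)
g(w) = 3 - w
j = -64*√5 (j = (√(2² + 4²)*(-16))*(3 - 1*1) = (√(4 + 16)*(-16))*(3 - 1) = (√20*(-16))*2 = ((2*√5)*(-16))*2 = -32*√5*2 = -64*√5 ≈ -143.11)
j + 1/(13270 + 38222) = -64*√5 + 1/(13270 + 38222) = -64*√5 + 1/51492 = 1/51492 - 64*√5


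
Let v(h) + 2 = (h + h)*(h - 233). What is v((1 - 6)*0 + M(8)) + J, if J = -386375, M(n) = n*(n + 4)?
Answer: -412681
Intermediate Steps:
M(n) = n*(4 + n)
v(h) = -2 + 2*h*(-233 + h) (v(h) = -2 + (h + h)*(h - 233) = -2 + (2*h)*(-233 + h) = -2 + 2*h*(-233 + h))
v((1 - 6)*0 + M(8)) + J = (-2 - 466*((1 - 6)*0 + 8*(4 + 8)) + 2*((1 - 6)*0 + 8*(4 + 8))²) - 386375 = (-2 - 466*(-5*0 + 8*12) + 2*(-5*0 + 8*12)²) - 386375 = (-2 - 466*(0 + 96) + 2*(0 + 96)²) - 386375 = (-2 - 466*96 + 2*96²) - 386375 = (-2 - 44736 + 2*9216) - 386375 = (-2 - 44736 + 18432) - 386375 = -26306 - 386375 = -412681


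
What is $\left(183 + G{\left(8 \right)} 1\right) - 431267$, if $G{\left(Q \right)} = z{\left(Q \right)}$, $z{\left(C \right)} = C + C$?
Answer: $-431068$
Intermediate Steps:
$z{\left(C \right)} = 2 C$
$G{\left(Q \right)} = 2 Q$
$\left(183 + G{\left(8 \right)} 1\right) - 431267 = \left(183 + 2 \cdot 8 \cdot 1\right) - 431267 = \left(183 + 16 \cdot 1\right) - 431267 = \left(183 + 16\right) - 431267 = 199 - 431267 = -431068$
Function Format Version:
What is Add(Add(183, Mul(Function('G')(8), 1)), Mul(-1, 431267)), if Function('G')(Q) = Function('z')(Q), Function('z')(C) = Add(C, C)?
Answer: -431068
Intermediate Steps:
Function('z')(C) = Mul(2, C)
Function('G')(Q) = Mul(2, Q)
Add(Add(183, Mul(Function('G')(8), 1)), Mul(-1, 431267)) = Add(Add(183, Mul(Mul(2, 8), 1)), Mul(-1, 431267)) = Add(Add(183, Mul(16, 1)), -431267) = Add(Add(183, 16), -431267) = Add(199, -431267) = -431068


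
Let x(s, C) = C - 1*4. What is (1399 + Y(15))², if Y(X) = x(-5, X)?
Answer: 1988100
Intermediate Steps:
x(s, C) = -4 + C (x(s, C) = C - 4 = -4 + C)
Y(X) = -4 + X
(1399 + Y(15))² = (1399 + (-4 + 15))² = (1399 + 11)² = 1410² = 1988100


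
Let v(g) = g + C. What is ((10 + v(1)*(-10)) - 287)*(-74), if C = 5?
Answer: 24938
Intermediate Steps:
v(g) = 5 + g (v(g) = g + 5 = 5 + g)
((10 + v(1)*(-10)) - 287)*(-74) = ((10 + (5 + 1)*(-10)) - 287)*(-74) = ((10 + 6*(-10)) - 287)*(-74) = ((10 - 60) - 287)*(-74) = (-50 - 287)*(-74) = -337*(-74) = 24938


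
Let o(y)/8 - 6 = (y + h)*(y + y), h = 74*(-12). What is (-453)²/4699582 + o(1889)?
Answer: 142182432319513/4699582 ≈ 3.0254e+7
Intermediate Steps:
h = -888
o(y) = 48 + 16*y*(-888 + y) (o(y) = 48 + 8*((y - 888)*(y + y)) = 48 + 8*((-888 + y)*(2*y)) = 48 + 8*(2*y*(-888 + y)) = 48 + 16*y*(-888 + y))
(-453)²/4699582 + o(1889) = (-453)²/4699582 + (48 - 14208*1889 + 16*1889²) = 205209*(1/4699582) + (48 - 26838912 + 16*3568321) = 205209/4699582 + (48 - 26838912 + 57093136) = 205209/4699582 + 30254272 = 142182432319513/4699582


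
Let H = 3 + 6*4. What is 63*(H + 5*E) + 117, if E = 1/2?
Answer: 3951/2 ≈ 1975.5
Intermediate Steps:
H = 27 (H = 3 + 24 = 27)
E = ½ ≈ 0.50000
63*(H + 5*E) + 117 = 63*(27 + 5*(½)) + 117 = 63*(27 + 5/2) + 117 = 63*(59/2) + 117 = 3717/2 + 117 = 3951/2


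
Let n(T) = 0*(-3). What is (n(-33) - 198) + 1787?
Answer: 1589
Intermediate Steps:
n(T) = 0
(n(-33) - 198) + 1787 = (0 - 198) + 1787 = -198 + 1787 = 1589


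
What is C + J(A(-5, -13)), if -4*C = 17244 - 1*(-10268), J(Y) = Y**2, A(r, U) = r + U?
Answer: -6554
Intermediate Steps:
A(r, U) = U + r
C = -6878 (C = -(17244 - 1*(-10268))/4 = -(17244 + 10268)/4 = -1/4*27512 = -6878)
C + J(A(-5, -13)) = -6878 + (-13 - 5)**2 = -6878 + (-18)**2 = -6878 + 324 = -6554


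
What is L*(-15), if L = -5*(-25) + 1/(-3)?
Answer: -1870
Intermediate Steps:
L = 374/3 (L = 125 - ⅓ = 374/3 ≈ 124.67)
L*(-15) = (374/3)*(-15) = -1870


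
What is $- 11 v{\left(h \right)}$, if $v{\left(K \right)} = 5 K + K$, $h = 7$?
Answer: $-462$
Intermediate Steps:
$v{\left(K \right)} = 6 K$
$- 11 v{\left(h \right)} = - 11 \cdot 6 \cdot 7 = \left(-11\right) 42 = -462$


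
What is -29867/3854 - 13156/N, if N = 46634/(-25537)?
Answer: 646707706805/89863718 ≈ 7196.5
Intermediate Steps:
N = -46634/25537 (N = 46634*(-1/25537) = -46634/25537 ≈ -1.8261)
-29867/3854 - 13156/N = -29867/3854 - 13156/(-46634/25537) = -29867*1/3854 - 13156*(-25537/46634) = -29867/3854 + 167982386/23317 = 646707706805/89863718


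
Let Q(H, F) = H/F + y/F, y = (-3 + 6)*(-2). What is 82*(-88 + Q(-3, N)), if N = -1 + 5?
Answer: -14801/2 ≈ -7400.5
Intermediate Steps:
y = -6 (y = 3*(-2) = -6)
N = 4
Q(H, F) = -6/F + H/F (Q(H, F) = H/F - 6/F = -6/F + H/F)
82*(-88 + Q(-3, N)) = 82*(-88 + (-6 - 3)/4) = 82*(-88 + (¼)*(-9)) = 82*(-88 - 9/4) = 82*(-361/4) = -14801/2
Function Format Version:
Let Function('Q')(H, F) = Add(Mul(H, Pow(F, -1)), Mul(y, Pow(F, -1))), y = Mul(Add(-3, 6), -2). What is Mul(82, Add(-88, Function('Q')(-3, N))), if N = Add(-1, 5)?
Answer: Rational(-14801, 2) ≈ -7400.5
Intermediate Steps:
y = -6 (y = Mul(3, -2) = -6)
N = 4
Function('Q')(H, F) = Add(Mul(-6, Pow(F, -1)), Mul(H, Pow(F, -1))) (Function('Q')(H, F) = Add(Mul(H, Pow(F, -1)), Mul(-6, Pow(F, -1))) = Add(Mul(-6, Pow(F, -1)), Mul(H, Pow(F, -1))))
Mul(82, Add(-88, Function('Q')(-3, N))) = Mul(82, Add(-88, Mul(Pow(4, -1), Add(-6, -3)))) = Mul(82, Add(-88, Mul(Rational(1, 4), -9))) = Mul(82, Add(-88, Rational(-9, 4))) = Mul(82, Rational(-361, 4)) = Rational(-14801, 2)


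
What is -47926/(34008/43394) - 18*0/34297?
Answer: -39994247/654 ≈ -61153.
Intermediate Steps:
-47926/(34008/43394) - 18*0/34297 = -47926/(34008*(1/43394)) + 0*(1/34297) = -47926/1308/1669 + 0 = -47926*1669/1308 + 0 = -39994247/654 + 0 = -39994247/654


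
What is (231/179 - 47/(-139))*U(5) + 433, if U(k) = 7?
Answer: 11057127/24881 ≈ 444.40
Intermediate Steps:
(231/179 - 47/(-139))*U(5) + 433 = (231/179 - 47/(-139))*7 + 433 = (231*(1/179) - 47*(-1/139))*7 + 433 = (231/179 + 47/139)*7 + 433 = (40522/24881)*7 + 433 = 283654/24881 + 433 = 11057127/24881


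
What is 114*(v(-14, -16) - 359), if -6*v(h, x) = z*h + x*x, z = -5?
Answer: -47120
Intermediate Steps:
v(h, x) = -x**2/6 + 5*h/6 (v(h, x) = -(-5*h + x*x)/6 = -(-5*h + x**2)/6 = -(x**2 - 5*h)/6 = -x**2/6 + 5*h/6)
114*(v(-14, -16) - 359) = 114*((-1/6*(-16)**2 + (5/6)*(-14)) - 359) = 114*((-1/6*256 - 35/3) - 359) = 114*((-128/3 - 35/3) - 359) = 114*(-163/3 - 359) = 114*(-1240/3) = -47120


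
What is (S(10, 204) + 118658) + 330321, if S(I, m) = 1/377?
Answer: 169265084/377 ≈ 4.4898e+5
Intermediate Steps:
S(I, m) = 1/377
(S(10, 204) + 118658) + 330321 = (1/377 + 118658) + 330321 = 44734067/377 + 330321 = 169265084/377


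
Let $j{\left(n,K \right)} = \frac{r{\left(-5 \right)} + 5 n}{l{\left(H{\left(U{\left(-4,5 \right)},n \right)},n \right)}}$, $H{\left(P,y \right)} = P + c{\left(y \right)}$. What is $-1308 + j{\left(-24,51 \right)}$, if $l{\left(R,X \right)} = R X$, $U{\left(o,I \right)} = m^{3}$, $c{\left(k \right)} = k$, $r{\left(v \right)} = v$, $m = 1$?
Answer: $- \frac{722141}{552} \approx -1308.2$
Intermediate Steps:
$U{\left(o,I \right)} = 1$ ($U{\left(o,I \right)} = 1^{3} = 1$)
$H{\left(P,y \right)} = P + y$
$j{\left(n,K \right)} = \frac{-5 + 5 n}{n \left(1 + n\right)}$ ($j{\left(n,K \right)} = \frac{-5 + 5 n}{\left(1 + n\right) n} = \frac{-5 + 5 n}{n \left(1 + n\right)}$)
$-1308 + j{\left(-24,51 \right)} = -1308 + \frac{5 \left(-1 - 24\right)}{\left(-24\right) \left(1 - 24\right)} = -1308 + 5 \left(- \frac{1}{24}\right) \frac{1}{-23} \left(-25\right) = -1308 + 5 \left(- \frac{1}{24}\right) \left(- \frac{1}{23}\right) \left(-25\right) = -1308 - \frac{125}{552} = - \frac{722141}{552}$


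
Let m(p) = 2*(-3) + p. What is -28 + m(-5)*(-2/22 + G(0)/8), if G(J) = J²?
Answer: -27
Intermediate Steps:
m(p) = -6 + p
-28 + m(-5)*(-2/22 + G(0)/8) = -28 + (-6 - 5)*(-2/22 + 0²/8) = -28 - 11*(-2*1/22 + 0*(⅛)) = -28 - 11*(-1/11 + 0) = -28 - 11*(-1/11) = -28 + 1 = -27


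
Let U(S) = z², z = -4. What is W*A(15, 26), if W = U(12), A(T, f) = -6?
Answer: -96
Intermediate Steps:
U(S) = 16 (U(S) = (-4)² = 16)
W = 16
W*A(15, 26) = 16*(-6) = -96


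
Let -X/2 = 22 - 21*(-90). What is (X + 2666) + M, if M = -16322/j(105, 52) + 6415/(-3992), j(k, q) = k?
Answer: -551218279/419160 ≈ -1315.1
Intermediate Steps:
M = -65830999/419160 (M = -16322/105 + 6415/(-3992) = -16322*1/105 + 6415*(-1/3992) = -16322/105 - 6415/3992 = -65830999/419160 ≈ -157.05)
X = -3824 (X = -2*(22 - 21*(-90)) = -2*(22 + 1890) = -2*1912 = -3824)
(X + 2666) + M = (-3824 + 2666) - 65830999/419160 = -1158 - 65830999/419160 = -551218279/419160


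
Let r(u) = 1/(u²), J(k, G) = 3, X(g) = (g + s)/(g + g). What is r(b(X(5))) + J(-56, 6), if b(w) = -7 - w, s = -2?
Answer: 16087/5329 ≈ 3.0188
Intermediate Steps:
X(g) = (-2 + g)/(2*g) (X(g) = (g - 2)/(g + g) = (-2 + g)/((2*g)) = (-2 + g)*(1/(2*g)) = (-2 + g)/(2*g))
r(u) = u⁻²
r(b(X(5))) + J(-56, 6) = (-7 - (-2 + 5)/(2*5))⁻² + 3 = (-7 - 3/(2*5))⁻² + 3 = (-7 - 1*3/10)⁻² + 3 = (-7 - 3/10)⁻² + 3 = (-73/10)⁻² + 3 = 100/5329 + 3 = 16087/5329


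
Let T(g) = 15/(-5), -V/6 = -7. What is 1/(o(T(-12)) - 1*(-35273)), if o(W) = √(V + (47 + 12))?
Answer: 35273/1244184428 - √101/1244184428 ≈ 2.8342e-5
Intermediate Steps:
V = 42 (V = -6*(-7) = 42)
T(g) = -3 (T(g) = 15*(-⅕) = -3)
o(W) = √101 (o(W) = √(42 + (47 + 12)) = √(42 + 59) = √101)
1/(o(T(-12)) - 1*(-35273)) = 1/(√101 - 1*(-35273)) = 1/(√101 + 35273) = 1/(35273 + √101)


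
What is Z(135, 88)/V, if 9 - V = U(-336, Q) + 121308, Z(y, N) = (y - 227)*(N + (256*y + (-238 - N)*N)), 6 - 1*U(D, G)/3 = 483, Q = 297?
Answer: 137080/29967 ≈ 4.5744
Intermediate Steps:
U(D, G) = -1431 (U(D, G) = 18 - 3*483 = 18 - 1449 = -1431)
Z(y, N) = (-227 + y)*(N + 256*y + N*(-238 - N)) (Z(y, N) = (-227 + y)*(N + (256*y + N*(-238 - N))) = (-227 + y)*(N + 256*y + N*(-238 - N)))
V = -119868 (V = 9 - (-1431 + 121308) = 9 - 1*119877 = 9 - 119877 = -119868)
Z(135, 88)/V = (-58112*135 + 227*88**2 + 256*135**2 + 53799*88 - 1*135*88**2 - 237*88*135)/(-119868) = (-7845120 + 227*7744 + 256*18225 + 4734312 - 1*135*7744 - 2815560)*(-1/119868) = (-7845120 + 1757888 + 4665600 + 4734312 - 1045440 - 2815560)*(-1/119868) = -548320*(-1/119868) = 137080/29967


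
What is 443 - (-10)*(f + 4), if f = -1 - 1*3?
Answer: 443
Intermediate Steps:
f = -4 (f = -1 - 3 = -4)
443 - (-10)*(f + 4) = 443 - (-10)*(-4 + 4) = 443 - (-10)*0 = 443 - 1*0 = 443 + 0 = 443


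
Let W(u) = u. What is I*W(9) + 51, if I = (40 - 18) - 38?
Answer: -93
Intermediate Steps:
I = -16 (I = 22 - 38 = -16)
I*W(9) + 51 = -16*9 + 51 = -144 + 51 = -93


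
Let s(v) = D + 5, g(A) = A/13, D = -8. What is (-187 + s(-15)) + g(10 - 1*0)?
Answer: -2460/13 ≈ -189.23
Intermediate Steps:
g(A) = A/13 (g(A) = A*(1/13) = A/13)
s(v) = -3 (s(v) = -8 + 5 = -3)
(-187 + s(-15)) + g(10 - 1*0) = (-187 - 3) + (10 - 1*0)/13 = -190 + (10 + 0)/13 = -190 + (1/13)*10 = -190 + 10/13 = -2460/13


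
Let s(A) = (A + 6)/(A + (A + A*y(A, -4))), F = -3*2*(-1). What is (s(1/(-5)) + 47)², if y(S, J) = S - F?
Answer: 1281424/441 ≈ 2905.7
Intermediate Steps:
F = 6 (F = -6*(-1) = 6)
y(S, J) = -6 + S (y(S, J) = S - 1*6 = S - 6 = -6 + S)
s(A) = (6 + A)/(2*A + A*(-6 + A)) (s(A) = (A + 6)/(A + (A + A*(-6 + A))) = (6 + A)/(2*A + A*(-6 + A)))
(s(1/(-5)) + 47)² = ((6 + 1/(-5))/((1/(-5))*(-4 + 1/(-5))) + 47)² = ((6 - ⅕)/((-⅕)*(-4 - ⅕)) + 47)² = (-5*29/5/(-21/5) + 47)² = (-5*(-5/21)*29/5 + 47)² = (145/21 + 47)² = (1132/21)² = 1281424/441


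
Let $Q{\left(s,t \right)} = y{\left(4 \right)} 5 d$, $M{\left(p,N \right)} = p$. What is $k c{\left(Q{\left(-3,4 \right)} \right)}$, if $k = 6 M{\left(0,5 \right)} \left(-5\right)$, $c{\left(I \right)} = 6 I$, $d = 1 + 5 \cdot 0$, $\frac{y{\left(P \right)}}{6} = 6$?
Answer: $0$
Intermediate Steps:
$y{\left(P \right)} = 36$ ($y{\left(P \right)} = 6 \cdot 6 = 36$)
$d = 1$ ($d = 1 + 0 = 1$)
$Q{\left(s,t \right)} = 180$ ($Q{\left(s,t \right)} = 36 \cdot 5 \cdot 1 = 180 \cdot 1 = 180$)
$k = 0$ ($k = 6 \cdot 0 \left(-5\right) = 0 \left(-5\right) = 0$)
$k c{\left(Q{\left(-3,4 \right)} \right)} = 0 \cdot 6 \cdot 180 = 0 \cdot 1080 = 0$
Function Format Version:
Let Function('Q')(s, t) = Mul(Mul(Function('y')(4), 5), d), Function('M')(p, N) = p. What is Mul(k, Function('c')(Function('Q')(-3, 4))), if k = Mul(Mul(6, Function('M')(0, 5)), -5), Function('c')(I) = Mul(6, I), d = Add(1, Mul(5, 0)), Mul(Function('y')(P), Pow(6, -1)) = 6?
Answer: 0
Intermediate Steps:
Function('y')(P) = 36 (Function('y')(P) = Mul(6, 6) = 36)
d = 1 (d = Add(1, 0) = 1)
Function('Q')(s, t) = 180 (Function('Q')(s, t) = Mul(Mul(36, 5), 1) = Mul(180, 1) = 180)
k = 0 (k = Mul(Mul(6, 0), -5) = Mul(0, -5) = 0)
Mul(k, Function('c')(Function('Q')(-3, 4))) = Mul(0, Mul(6, 180)) = Mul(0, 1080) = 0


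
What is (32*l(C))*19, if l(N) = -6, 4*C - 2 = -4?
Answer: -3648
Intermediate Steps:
C = -½ (C = ½ + (¼)*(-4) = ½ - 1 = -½ ≈ -0.50000)
(32*l(C))*19 = (32*(-6))*19 = -192*19 = -3648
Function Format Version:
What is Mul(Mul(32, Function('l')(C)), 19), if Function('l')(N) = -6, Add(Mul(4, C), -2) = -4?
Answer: -3648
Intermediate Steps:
C = Rational(-1, 2) (C = Add(Rational(1, 2), Mul(Rational(1, 4), -4)) = Add(Rational(1, 2), -1) = Rational(-1, 2) ≈ -0.50000)
Mul(Mul(32, Function('l')(C)), 19) = Mul(Mul(32, -6), 19) = Mul(-192, 19) = -3648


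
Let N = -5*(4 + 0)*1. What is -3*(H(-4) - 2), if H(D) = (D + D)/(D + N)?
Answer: 5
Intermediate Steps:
N = -20 (N = -5*4*1 = -20*1 = -20)
H(D) = 2*D/(-20 + D) (H(D) = (D + D)/(D - 20) = (2*D)/(-20 + D) = 2*D/(-20 + D))
-3*(H(-4) - 2) = -3*(2*(-4)/(-20 - 4) - 2) = -3*(2*(-4)/(-24) - 2) = -3*(2*(-4)*(-1/24) - 2) = -3*(1/3 - 2) = -3*(-5/3) = 5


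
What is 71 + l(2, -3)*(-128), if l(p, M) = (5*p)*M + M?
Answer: 4295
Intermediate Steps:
l(p, M) = M + 5*M*p (l(p, M) = 5*M*p + M = M + 5*M*p)
71 + l(2, -3)*(-128) = 71 - 3*(1 + 5*2)*(-128) = 71 - 3*(1 + 10)*(-128) = 71 - 3*11*(-128) = 71 - 33*(-128) = 71 + 4224 = 4295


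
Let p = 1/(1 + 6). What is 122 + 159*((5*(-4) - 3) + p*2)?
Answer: -24427/7 ≈ -3489.6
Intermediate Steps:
p = ⅐ (p = 1/7 = ⅐ ≈ 0.14286)
122 + 159*((5*(-4) - 3) + p*2) = 122 + 159*((5*(-4) - 3) + (⅐)*2) = 122 + 159*((-20 - 3) + 2/7) = 122 + 159*(-23 + 2/7) = 122 + 159*(-159/7) = 122 - 25281/7 = -24427/7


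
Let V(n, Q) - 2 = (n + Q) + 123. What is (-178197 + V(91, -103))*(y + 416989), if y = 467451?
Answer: -157504612960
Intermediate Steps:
V(n, Q) = 125 + Q + n (V(n, Q) = 2 + ((n + Q) + 123) = 2 + ((Q + n) + 123) = 2 + (123 + Q + n) = 125 + Q + n)
(-178197 + V(91, -103))*(y + 416989) = (-178197 + (125 - 103 + 91))*(467451 + 416989) = (-178197 + 113)*884440 = -178084*884440 = -157504612960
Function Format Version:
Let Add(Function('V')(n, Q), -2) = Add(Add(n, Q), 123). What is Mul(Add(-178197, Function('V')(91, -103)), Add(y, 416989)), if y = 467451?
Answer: -157504612960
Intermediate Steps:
Function('V')(n, Q) = Add(125, Q, n) (Function('V')(n, Q) = Add(2, Add(Add(n, Q), 123)) = Add(2, Add(Add(Q, n), 123)) = Add(2, Add(123, Q, n)) = Add(125, Q, n))
Mul(Add(-178197, Function('V')(91, -103)), Add(y, 416989)) = Mul(Add(-178197, Add(125, -103, 91)), Add(467451, 416989)) = Mul(Add(-178197, 113), 884440) = Mul(-178084, 884440) = -157504612960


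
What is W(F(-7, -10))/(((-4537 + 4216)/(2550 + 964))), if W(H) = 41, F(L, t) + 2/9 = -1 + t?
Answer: -144074/321 ≈ -448.83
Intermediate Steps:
F(L, t) = -11/9 + t (F(L, t) = -2/9 + (-1 + t) = -11/9 + t)
W(F(-7, -10))/(((-4537 + 4216)/(2550 + 964))) = 41/(((-4537 + 4216)/(2550 + 964))) = 41/((-321/3514)) = 41/((-321*1/3514)) = 41/(-321/3514) = 41*(-3514/321) = -144074/321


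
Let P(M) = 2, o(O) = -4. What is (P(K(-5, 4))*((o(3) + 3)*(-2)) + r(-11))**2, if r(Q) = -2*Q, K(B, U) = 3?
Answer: 676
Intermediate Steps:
(P(K(-5, 4))*((o(3) + 3)*(-2)) + r(-11))**2 = (2*((-4 + 3)*(-2)) - 2*(-11))**2 = (2*(-1*(-2)) + 22)**2 = (2*2 + 22)**2 = (4 + 22)**2 = 26**2 = 676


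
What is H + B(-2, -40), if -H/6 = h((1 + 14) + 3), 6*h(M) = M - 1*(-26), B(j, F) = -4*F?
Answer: 116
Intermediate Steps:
h(M) = 13/3 + M/6 (h(M) = (M - 1*(-26))/6 = (M + 26)/6 = (26 + M)/6 = 13/3 + M/6)
H = -44 (H = -6*(13/3 + ((1 + 14) + 3)/6) = -6*(13/3 + (15 + 3)/6) = -6*(13/3 + (⅙)*18) = -6*(13/3 + 3) = -6*22/3 = -44)
H + B(-2, -40) = -44 - 4*(-40) = -44 + 160 = 116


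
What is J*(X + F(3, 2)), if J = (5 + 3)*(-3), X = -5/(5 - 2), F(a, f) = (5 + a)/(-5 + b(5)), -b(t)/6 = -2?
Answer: 88/7 ≈ 12.571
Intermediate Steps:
b(t) = 12 (b(t) = -6*(-2) = 12)
F(a, f) = 5/7 + a/7 (F(a, f) = (5 + a)/(-5 + 12) = (5 + a)/7 = (5 + a)*(⅐) = 5/7 + a/7)
X = -5/3 ≈ -1.6667
J = -24 (J = 8*(-3) = -24)
J*(X + F(3, 2)) = -24*(-5/3 + (5/7 + (⅐)*3)) = -24*(-5/3 + (5/7 + 3/7)) = -24*(-5/3 + 8/7) = -24*(-11/21) = 88/7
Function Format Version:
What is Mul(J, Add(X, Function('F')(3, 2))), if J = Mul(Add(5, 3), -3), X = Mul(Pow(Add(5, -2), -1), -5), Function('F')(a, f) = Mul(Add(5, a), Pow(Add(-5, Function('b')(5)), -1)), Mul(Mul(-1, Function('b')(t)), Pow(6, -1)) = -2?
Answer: Rational(88, 7) ≈ 12.571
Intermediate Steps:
Function('b')(t) = 12 (Function('b')(t) = Mul(-6, -2) = 12)
Function('F')(a, f) = Add(Rational(5, 7), Mul(Rational(1, 7), a)) (Function('F')(a, f) = Mul(Add(5, a), Pow(Add(-5, 12), -1)) = Mul(Add(5, a), Pow(7, -1)) = Mul(Add(5, a), Rational(1, 7)) = Add(Rational(5, 7), Mul(Rational(1, 7), a)))
X = Rational(-5, 3) (X = Mul(Pow(3, -1), -5) = Mul(Rational(1, 3), -5) = Rational(-5, 3) ≈ -1.6667)
J = -24 (J = Mul(8, -3) = -24)
Mul(J, Add(X, Function('F')(3, 2))) = Mul(-24, Add(Rational(-5, 3), Add(Rational(5, 7), Mul(Rational(1, 7), 3)))) = Mul(-24, Add(Rational(-5, 3), Add(Rational(5, 7), Rational(3, 7)))) = Mul(-24, Add(Rational(-5, 3), Rational(8, 7))) = Mul(-24, Rational(-11, 21)) = Rational(88, 7)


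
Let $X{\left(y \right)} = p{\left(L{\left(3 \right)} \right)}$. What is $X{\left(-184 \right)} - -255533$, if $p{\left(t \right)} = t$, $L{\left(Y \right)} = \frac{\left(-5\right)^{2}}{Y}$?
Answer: $\frac{766624}{3} \approx 2.5554 \cdot 10^{5}$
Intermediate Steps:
$L{\left(Y \right)} = \frac{25}{Y}$
$X{\left(y \right)} = \frac{25}{3}$
$X{\left(-184 \right)} - -255533 = \frac{25}{3} - -255533 = \frac{25}{3} + 255533 = \frac{766624}{3}$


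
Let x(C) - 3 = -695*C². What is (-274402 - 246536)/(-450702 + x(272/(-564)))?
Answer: 10356768378/8963560499 ≈ 1.1554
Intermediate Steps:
x(C) = 3 - 695*C²
(-274402 - 246536)/(-450702 + x(272/(-564))) = (-274402 - 246536)/(-450702 + (3 - 695*(272/(-564))²)) = -520938/(-450702 + (3 - 695*(272*(-1/564))²)) = -520938/(-450702 + (3 - 695*(-68/141)²)) = -520938/(-450702 + (3 - 695*4624/19881)) = -520938/(-450702 + (3 - 3213680/19881)) = -520938/(-450702 - 3154037/19881) = -520938/(-8963560499/19881) = -520938*(-19881/8963560499) = 10356768378/8963560499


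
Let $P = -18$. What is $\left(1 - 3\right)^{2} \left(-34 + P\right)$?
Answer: $-208$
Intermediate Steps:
$\left(1 - 3\right)^{2} \left(-34 + P\right) = \left(1 - 3\right)^{2} \left(-34 - 18\right) = \left(-2\right)^{2} \left(-52\right) = 4 \left(-52\right) = -208$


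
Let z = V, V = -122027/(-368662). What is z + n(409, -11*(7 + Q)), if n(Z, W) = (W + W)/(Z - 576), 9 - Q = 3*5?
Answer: 28489073/61566554 ≈ 0.46274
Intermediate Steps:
V = 122027/368662 (V = -122027*(-1/368662) = 122027/368662 ≈ 0.33100)
z = 122027/368662 ≈ 0.33100
Q = -6 (Q = 9 - 3*5 = 9 - 1*15 = 9 - 15 = -6)
n(Z, W) = 2*W/(-576 + Z) (n(Z, W) = (2*W)/(-576 + Z) = 2*W/(-576 + Z))
z + n(409, -11*(7 + Q)) = 122027/368662 + 2*(-11*(7 - 6))/(-576 + 409) = 122027/368662 + 2*(-11*1)/(-167) = 122027/368662 + 2*(-11)*(-1/167) = 122027/368662 + 22/167 = 28489073/61566554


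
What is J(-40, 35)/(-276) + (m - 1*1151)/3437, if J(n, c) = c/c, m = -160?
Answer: -365273/948612 ≈ -0.38506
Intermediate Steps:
J(n, c) = 1
J(-40, 35)/(-276) + (m - 1*1151)/3437 = 1/(-276) + (-160 - 1*1151)/3437 = 1*(-1/276) + (-160 - 1151)*(1/3437) = -1/276 - 1311*1/3437 = -1/276 - 1311/3437 = -365273/948612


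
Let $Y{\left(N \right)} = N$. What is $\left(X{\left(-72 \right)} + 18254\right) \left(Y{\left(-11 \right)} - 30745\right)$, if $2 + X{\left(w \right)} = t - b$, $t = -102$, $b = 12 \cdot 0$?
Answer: $-558221400$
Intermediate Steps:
$b = 0$
$X{\left(w \right)} = -104$ ($X{\left(w \right)} = -2 - 102 = -104$)
$\left(X{\left(-72 \right)} + 18254\right) \left(Y{\left(-11 \right)} - 30745\right) = \left(-104 + 18254\right) \left(-11 - 30745\right) = 18150 \left(-30756\right) = -558221400$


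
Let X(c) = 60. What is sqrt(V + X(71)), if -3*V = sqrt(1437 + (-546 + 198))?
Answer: 7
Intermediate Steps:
V = -11 (V = -sqrt(1437 + (-546 + 198))/3 = -sqrt(1437 - 348)/3 = -sqrt(1089)/3 = -1/3*33 = -11)
sqrt(V + X(71)) = sqrt(-11 + 60) = sqrt(49) = 7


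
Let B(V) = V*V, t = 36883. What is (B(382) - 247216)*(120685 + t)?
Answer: -15960377856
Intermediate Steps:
B(V) = V²
(B(382) - 247216)*(120685 + t) = (382² - 247216)*(120685 + 36883) = (145924 - 247216)*157568 = -101292*157568 = -15960377856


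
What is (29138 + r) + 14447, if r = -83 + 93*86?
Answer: 51500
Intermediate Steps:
r = 7915 (r = -83 + 7998 = 7915)
(29138 + r) + 14447 = (29138 + 7915) + 14447 = 37053 + 14447 = 51500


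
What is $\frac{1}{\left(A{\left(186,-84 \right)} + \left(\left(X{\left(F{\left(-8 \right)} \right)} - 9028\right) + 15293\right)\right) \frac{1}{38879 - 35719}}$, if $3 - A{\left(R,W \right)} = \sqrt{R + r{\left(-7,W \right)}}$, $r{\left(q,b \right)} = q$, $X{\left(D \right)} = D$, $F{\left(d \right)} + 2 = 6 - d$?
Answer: $\frac{19844800}{39438221} + \frac{3160 \sqrt{179}}{39438221} \approx 0.50426$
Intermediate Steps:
$F{\left(d \right)} = 4 - d$ ($F{\left(d \right)} = -2 - \left(-6 + d\right) = 4 - d$)
$A{\left(R,W \right)} = 3 - \sqrt{-7 + R}$ ($A{\left(R,W \right)} = 3 - \sqrt{R - 7} = 3 - \sqrt{-7 + R}$)
$\frac{1}{\left(A{\left(186,-84 \right)} + \left(\left(X{\left(F{\left(-8 \right)} \right)} - 9028\right) + 15293\right)\right) \frac{1}{38879 - 35719}} = \frac{1}{\left(\left(3 - \sqrt{-7 + 186}\right) + \left(\left(\left(4 - -8\right) - 9028\right) + 15293\right)\right) \frac{1}{38879 - 35719}} = \frac{1}{\left(\left(3 - \sqrt{179}\right) + \left(\left(\left(4 + 8\right) - 9028\right) + 15293\right)\right) \frac{1}{3160}} = \frac{1}{\left(\left(3 - \sqrt{179}\right) + \left(\left(12 - 9028\right) + 15293\right)\right) \frac{1}{3160}} = \frac{1}{\left(\left(3 - \sqrt{179}\right) + \left(-9016 + 15293\right)\right) \frac{1}{3160}} = \frac{1}{\left(\left(3 - \sqrt{179}\right) + 6277\right) \frac{1}{3160}} = \frac{1}{\left(6280 - \sqrt{179}\right) \frac{1}{3160}} = \frac{1}{\frac{157}{79} - \frac{\sqrt{179}}{3160}}$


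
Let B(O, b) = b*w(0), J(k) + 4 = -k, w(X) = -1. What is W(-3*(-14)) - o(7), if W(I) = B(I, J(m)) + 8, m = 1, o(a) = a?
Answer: 6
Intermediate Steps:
J(k) = -4 - k
B(O, b) = -b (B(O, b) = b*(-1) = -b)
W(I) = 13 (W(I) = -(-4 - 1*1) + 8 = -(-4 - 1) + 8 = -1*(-5) + 8 = 5 + 8 = 13)
W(-3*(-14)) - o(7) = 13 - 1*7 = 13 - 7 = 6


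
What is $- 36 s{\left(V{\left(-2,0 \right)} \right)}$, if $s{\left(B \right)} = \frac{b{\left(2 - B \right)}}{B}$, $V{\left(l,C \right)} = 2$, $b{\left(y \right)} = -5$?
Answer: $90$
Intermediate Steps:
$s{\left(B \right)} = - \frac{5}{B}$
$- 36 s{\left(V{\left(-2,0 \right)} \right)} = - 36 \left(- \frac{5}{2}\right) = - 36 \left(\left(-5\right) \frac{1}{2}\right) = \left(-36\right) \left(- \frac{5}{2}\right) = 90$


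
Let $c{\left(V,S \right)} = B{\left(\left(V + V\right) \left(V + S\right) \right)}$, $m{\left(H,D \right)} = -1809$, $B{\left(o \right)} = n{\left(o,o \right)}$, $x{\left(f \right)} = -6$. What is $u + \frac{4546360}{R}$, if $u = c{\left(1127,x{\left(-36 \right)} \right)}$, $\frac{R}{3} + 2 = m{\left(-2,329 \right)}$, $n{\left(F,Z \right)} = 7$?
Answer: $- \frac{4508329}{5433} \approx -829.8$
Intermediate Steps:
$B{\left(o \right)} = 7$
$R = -5433$ ($R = -6 + 3 \left(-1809\right) = -6 - 5427 = -5433$)
$c{\left(V,S \right)} = 7$
$u = 7$
$u + \frac{4546360}{R} = 7 + \frac{4546360}{-5433} = 7 + 4546360 \left(- \frac{1}{5433}\right) = 7 - \frac{4546360}{5433} = - \frac{4508329}{5433}$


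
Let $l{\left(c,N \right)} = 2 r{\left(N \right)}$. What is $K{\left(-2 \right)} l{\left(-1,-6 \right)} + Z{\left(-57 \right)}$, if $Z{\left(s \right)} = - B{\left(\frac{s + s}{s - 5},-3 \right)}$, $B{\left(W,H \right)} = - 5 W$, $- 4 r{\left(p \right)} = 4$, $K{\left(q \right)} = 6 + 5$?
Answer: $- \frac{397}{31} \approx -12.806$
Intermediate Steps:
$K{\left(q \right)} = 11$
$r{\left(p \right)} = -1$ ($r{\left(p \right)} = \left(- \frac{1}{4}\right) 4 = -1$)
$l{\left(c,N \right)} = -2$ ($l{\left(c,N \right)} = 2 \left(-1\right) = -2$)
$Z{\left(s \right)} = \frac{10 s}{-5 + s}$ ($Z{\left(s \right)} = - \left(-5\right) \frac{s + s}{s - 5} = - \left(-5\right) \frac{2 s}{-5 + s} = - \frac{\left(-10\right) s}{-5 + s} = \frac{10 s}{-5 + s}$)
$K{\left(-2 \right)} l{\left(-1,-6 \right)} + Z{\left(-57 \right)} = 11 \left(-2\right) + 10 \left(-57\right) \frac{1}{-5 - 57} = -22 + 10 \left(-57\right) \frac{1}{-62} = -22 + 10 \left(-57\right) \left(- \frac{1}{62}\right) = -22 + \frac{285}{31} = - \frac{397}{31}$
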